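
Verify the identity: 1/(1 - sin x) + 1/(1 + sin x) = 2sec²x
LHS = [(1 + sin x) + (1 - sin x)] / [(1 - sin x)(1 + sin x)] = 2/(1 - sin²x) = 2/cos²x = 2sec²x = RHS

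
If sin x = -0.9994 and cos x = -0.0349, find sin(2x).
sin(2x) = 2 sin x cos x = 0.06976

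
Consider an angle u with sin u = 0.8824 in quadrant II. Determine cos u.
cos u = ±√(1 - sin²u) = -0.4705 (negative in QII)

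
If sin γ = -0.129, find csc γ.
csc γ = 1/sin γ = -7.752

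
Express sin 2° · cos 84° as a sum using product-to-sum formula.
sin 2° cos 84° = (1/2)[sin(2°+84°) + sin(2°-84°)]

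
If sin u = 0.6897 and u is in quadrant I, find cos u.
cos u = 0.7241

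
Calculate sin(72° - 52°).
sin(72° - 52°) = sin 72° cos 52° - cos 72° sin 52° = 0.342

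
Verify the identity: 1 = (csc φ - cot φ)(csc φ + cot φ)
RHS = csc²φ - cot²φ = (1 + cot²φ) - cot²φ = 1 = LHS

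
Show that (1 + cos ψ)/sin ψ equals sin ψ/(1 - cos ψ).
RHS = sin ψ(1 + cos ψ) / ((1 - cos ψ)(1 + cos ψ)) = sin ψ(1 + cos ψ) / (1 - cos²ψ) = sin ψ(1 + cos ψ) / sin²ψ = (1 + cos ψ)/sin ψ = LHS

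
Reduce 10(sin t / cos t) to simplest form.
10(sin t / cos t) = 10(tan t) (using Quotient identity)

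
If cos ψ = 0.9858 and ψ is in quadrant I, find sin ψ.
sin ψ = 0.1679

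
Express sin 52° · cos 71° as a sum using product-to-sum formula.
sin 52° cos 71° = (1/2)[sin(52°+71°) + sin(52°-71°)]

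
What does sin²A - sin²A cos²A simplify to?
sin²A - sin²A cos²A = sin⁴A (using Factoring)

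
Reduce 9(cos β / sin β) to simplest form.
9(cos β / sin β) = 9(cot β) (using Quotient identity)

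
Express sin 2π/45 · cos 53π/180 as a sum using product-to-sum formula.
sin 2π/45 cos 53π/180 = (1/2)[sin(2π/45+53π/180) + sin(2π/45-53π/180)]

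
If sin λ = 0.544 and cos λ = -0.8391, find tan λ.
tan λ = sin λ / cos λ = -0.6483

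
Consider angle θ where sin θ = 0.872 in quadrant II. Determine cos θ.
cos θ = ±√(1 - sin²θ) = -0.4895 (negative in QII)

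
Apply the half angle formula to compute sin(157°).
sin(157°) = √((1 - cos 314°)/2) = 0.3907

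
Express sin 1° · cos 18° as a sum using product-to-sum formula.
sin 1° cos 18° = (1/2)[sin(1°+18°) + sin(1°-18°)]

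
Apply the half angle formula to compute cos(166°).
cos(166°) = -√((1 + cos 332°)/2) = -0.9703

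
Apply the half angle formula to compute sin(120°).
sin(120°) = √((1 - cos 240°)/2) = √3/2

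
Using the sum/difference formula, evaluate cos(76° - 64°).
cos(76° - 64°) = cos 76° cos 64° + sin 76° sin 64° = 0.9781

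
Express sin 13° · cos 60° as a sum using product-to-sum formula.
sin 13° cos 60° = (1/2)[sin(13°+60°) + sin(13°-60°)]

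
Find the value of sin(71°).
sin(71°) = 0.9455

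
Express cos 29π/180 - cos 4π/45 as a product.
cos 29π/180 - cos 4π/45 = -2 sin(π/8) sin(13π/360)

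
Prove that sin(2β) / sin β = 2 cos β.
LHS = 2 sin β cos β / sin β = 2 cos β = RHS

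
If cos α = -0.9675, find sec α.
sec α = 1/cos α = -1.034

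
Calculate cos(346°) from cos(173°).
cos(346°) = cos²173° - sin²173° = 0.9703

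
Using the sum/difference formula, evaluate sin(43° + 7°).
sin(43° + 7°) = sin 43° cos 7° + cos 43° sin 7° = 0.766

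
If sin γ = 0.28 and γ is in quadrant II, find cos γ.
cos γ = -0.96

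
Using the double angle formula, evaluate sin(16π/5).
sin(16π/5) = 2 sin 8π/5 cos 8π/5 = -0.5878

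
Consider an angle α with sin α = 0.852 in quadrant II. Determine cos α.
cos α = ±√(1 - sin²α) = -0.5235 (negative in QII)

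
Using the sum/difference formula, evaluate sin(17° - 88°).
sin(17° - 88°) = sin 17° cos 88° - cos 17° sin 88° = -0.9455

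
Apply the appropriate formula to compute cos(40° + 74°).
cos(40° + 74°) = cos 40° cos 74° - sin 40° sin 74° = -0.4067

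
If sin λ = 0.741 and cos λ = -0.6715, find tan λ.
tan λ = sin λ / cos λ = -1.103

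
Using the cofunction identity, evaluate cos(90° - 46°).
cos(90° - 46°) = sin(46°) = 0.7193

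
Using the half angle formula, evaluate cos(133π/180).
cos(133π/180) = -√((1 + cos 133π/90)/2) = -0.682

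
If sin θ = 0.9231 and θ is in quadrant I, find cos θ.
cos θ = 0.3846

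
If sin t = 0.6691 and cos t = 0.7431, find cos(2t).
cos(2t) = cos²t - sin²t = 0.1045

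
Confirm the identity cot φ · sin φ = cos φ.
LHS = (cos φ/sin φ) · sin φ = cos φ = RHS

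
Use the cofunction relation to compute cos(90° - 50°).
cos(90° - 50°) = sin(50°) = 0.766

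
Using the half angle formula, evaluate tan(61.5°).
tan(61.5°) = sin 123° / (1 + cos 123°) = 1.842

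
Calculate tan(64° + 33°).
tan(64° + 33°) = (tan 64° + tan 33°)/(1 - tan 64° tan 33°) = -8.144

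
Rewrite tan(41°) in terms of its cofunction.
tan(41°) = cot(90° - 41°) = cot(49°)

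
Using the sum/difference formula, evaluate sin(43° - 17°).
sin(43° - 17°) = sin 43° cos 17° - cos 43° sin 17° = 0.4384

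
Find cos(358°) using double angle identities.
cos(358°) = cos²179° - sin²179° = 0.9994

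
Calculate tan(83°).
tan(83°) = 8.144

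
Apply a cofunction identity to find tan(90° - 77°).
tan(90° - 77°) = cot(77°) = 0.2309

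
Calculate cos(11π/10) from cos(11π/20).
cos(11π/10) = cos²11π/20 - sin²11π/20 = -0.9511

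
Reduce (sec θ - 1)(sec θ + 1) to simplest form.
(sec θ - 1)(sec θ + 1) = tan²θ (using Diff. of squares)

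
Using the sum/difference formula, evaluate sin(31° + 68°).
sin(31° + 68°) = sin 31° cos 68° + cos 31° sin 68° = 0.9877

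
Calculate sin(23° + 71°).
sin(23° + 71°) = sin 23° cos 71° + cos 23° sin 71° = 0.9976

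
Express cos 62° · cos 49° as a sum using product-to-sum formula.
cos 62° cos 49° = (1/2)[cos(62°-49°) + cos(62°+49°)]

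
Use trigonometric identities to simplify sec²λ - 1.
sec²λ - 1 = tan²λ (using Pythagorean identity)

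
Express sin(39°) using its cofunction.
sin(39°) = cos(90° - 39°) = cos(51°)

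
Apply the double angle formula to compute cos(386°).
cos(386°) = cos²193° - sin²193° = 0.8988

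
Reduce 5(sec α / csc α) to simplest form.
5(sec α / csc α) = 5(tan α) (using Reciprocal identities)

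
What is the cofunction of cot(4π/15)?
cot(4π/15) = tan(π/2 - 4π/15) = tan(7π/30)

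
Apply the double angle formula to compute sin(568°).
sin(568°) = 2 sin 284° cos 284° = -0.4695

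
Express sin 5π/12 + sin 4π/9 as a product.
sin 5π/12 + sin 4π/9 = 2 sin(31π/72) cos(-π/72)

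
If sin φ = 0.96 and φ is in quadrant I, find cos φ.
cos φ = 0.28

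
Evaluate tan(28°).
tan(28°) = 0.5317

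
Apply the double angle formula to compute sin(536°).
sin(536°) = 2 sin 268° cos 268° = 0.06976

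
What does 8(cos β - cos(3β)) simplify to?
8(cos β - cos(3β)) = 8(2 sin(2β) sin β) (using Sum-to-product)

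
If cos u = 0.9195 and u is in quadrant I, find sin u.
sin u = 0.3931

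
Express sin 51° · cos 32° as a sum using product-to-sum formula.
sin 51° cos 32° = (1/2)[sin(51°+32°) + sin(51°-32°)]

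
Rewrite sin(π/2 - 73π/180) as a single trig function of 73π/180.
sin(π/2 - 73π/180) = cos(73π/180)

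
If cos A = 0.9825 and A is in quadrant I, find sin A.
sin A = 0.1863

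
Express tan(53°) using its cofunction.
tan(53°) = cot(90° - 53°) = cot(37°)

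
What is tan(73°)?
tan(73°) = 3.271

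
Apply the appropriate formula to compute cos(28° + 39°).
cos(28° + 39°) = cos 28° cos 39° - sin 28° sin 39° = 0.3907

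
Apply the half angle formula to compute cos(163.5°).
cos(163.5°) = -√((1 + cos 327°)/2) = -0.9588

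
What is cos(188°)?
cos(188°) = -0.9903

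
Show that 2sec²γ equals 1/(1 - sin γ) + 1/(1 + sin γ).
RHS = [(1 + sin γ) + (1 - sin γ)] / [(1 - sin γ)(1 + sin γ)] = 2/(1 - sin²γ) = 2/cos²γ = 2sec²γ = LHS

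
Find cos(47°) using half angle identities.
cos(47°) = √((1 + cos 94°)/2) = 0.682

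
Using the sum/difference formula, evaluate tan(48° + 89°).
tan(48° + 89°) = (tan 48° + tan 89°)/(1 - tan 48° tan 89°) = -0.9325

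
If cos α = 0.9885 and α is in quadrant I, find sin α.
sin α = 0.1512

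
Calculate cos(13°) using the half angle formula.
cos(13°) = √((1 + cos 26°)/2) = 0.9744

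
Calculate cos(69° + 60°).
cos(69° + 60°) = cos 69° cos 60° - sin 69° sin 60° = -0.6293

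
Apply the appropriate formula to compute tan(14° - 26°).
tan(14° - 26°) = (tan 14° - tan 26°)/(1 + tan 14° tan 26°) = -0.2126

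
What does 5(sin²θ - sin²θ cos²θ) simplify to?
5(sin²θ - sin²θ cos²θ) = 5(sin⁴θ) (using Factoring)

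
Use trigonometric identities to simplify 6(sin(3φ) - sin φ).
6(sin(3φ) - sin φ) = 6(2 cos(2φ) sin φ) (using Sum-to-product)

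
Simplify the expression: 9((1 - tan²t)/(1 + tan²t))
9((1 - tan²t)/(1 + tan²t)) = 9(cos(2t)) (using Double angle)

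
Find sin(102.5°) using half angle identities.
sin(102.5°) = √((1 - cos 205°)/2) = 0.9763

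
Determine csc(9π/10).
csc(9π/10) = 3.236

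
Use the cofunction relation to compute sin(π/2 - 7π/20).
sin(π/2 - 7π/20) = cos(7π/20) = 0.454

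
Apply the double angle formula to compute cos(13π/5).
cos(13π/5) = cos²13π/10 - sin²13π/10 = -0.309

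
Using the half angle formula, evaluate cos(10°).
cos(10°) = √((1 + cos 20°)/2) = 0.9848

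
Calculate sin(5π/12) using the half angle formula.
sin(5π/12) = √((1 - cos 5π/6)/2) = (√6+√2)/4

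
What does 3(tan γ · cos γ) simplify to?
3(tan γ · cos γ) = 3(sin γ) (using Quotient identity)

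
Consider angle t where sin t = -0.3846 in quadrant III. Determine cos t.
cos t = ±√(1 - sin²t) = -0.9231 (negative in QIII)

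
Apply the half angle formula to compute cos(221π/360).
cos(221π/360) = -√((1 + cos 221π/180)/2) = -0.3502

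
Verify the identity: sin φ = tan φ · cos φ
RHS = (sin φ/cos φ) · cos φ = sin φ = LHS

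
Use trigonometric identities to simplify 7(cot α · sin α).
7(cot α · sin α) = 7(cos α) (using Quotient identity)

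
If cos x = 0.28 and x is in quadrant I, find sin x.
sin x = 0.96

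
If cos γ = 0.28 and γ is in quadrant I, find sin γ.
sin γ = 0.96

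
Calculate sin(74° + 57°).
sin(74° + 57°) = sin 74° cos 57° + cos 74° sin 57° = 0.7547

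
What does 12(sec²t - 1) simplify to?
12(sec²t - 1) = 12(tan²t) (using Pythagorean identity)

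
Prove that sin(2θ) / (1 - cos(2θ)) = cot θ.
LHS = 2 sin θ cos θ / (2sin²θ) = cos θ/sin θ = cot θ = RHS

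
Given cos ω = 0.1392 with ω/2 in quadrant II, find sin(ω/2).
sin(ω/2) = ±√((1 - cos ω)/2); positive since ω/2 ∈ QII, so sin(ω/2) = 0.656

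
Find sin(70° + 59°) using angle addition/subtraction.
sin(70° + 59°) = sin 70° cos 59° + cos 70° sin 59° = 0.7771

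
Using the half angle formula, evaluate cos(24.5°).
cos(24.5°) = √((1 + cos 49°)/2) = 0.91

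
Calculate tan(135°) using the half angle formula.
tan(135°) = sin 270° / (1 + cos 270°) = -1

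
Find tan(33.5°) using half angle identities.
tan(33.5°) = sin 67° / (1 + cos 67°) = 0.6619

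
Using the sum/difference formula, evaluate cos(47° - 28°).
cos(47° - 28°) = cos 47° cos 28° + sin 47° sin 28° = 0.9455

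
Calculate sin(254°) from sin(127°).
sin(254°) = 2 sin 127° cos 127° = -0.9613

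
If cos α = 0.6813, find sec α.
sec α = 1/cos α = 1.468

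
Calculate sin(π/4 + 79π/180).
sin(π/4 + 79π/180) = sin π/4 cos 79π/180 + cos π/4 sin 79π/180 = 0.829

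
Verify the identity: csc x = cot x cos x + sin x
RHS = cos²x/sin x + sin x = (cos²x + sin²x)/sin x = 1/sin x = csc x = LHS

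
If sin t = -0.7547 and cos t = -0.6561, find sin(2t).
sin(2t) = 2 sin t cos t = 0.9903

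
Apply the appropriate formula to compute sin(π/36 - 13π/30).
sin(π/36 - 13π/30) = sin π/36 cos 13π/30 - cos π/36 sin 13π/30 = -0.9563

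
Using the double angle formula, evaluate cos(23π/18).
cos(23π/18) = cos²23π/36 - sin²23π/36 = -0.6428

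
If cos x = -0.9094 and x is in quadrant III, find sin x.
sin x = -0.4159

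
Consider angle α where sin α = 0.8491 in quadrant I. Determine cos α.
cos α = √(1 - sin²α) = 0.5282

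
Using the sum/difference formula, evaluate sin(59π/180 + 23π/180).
sin(59π/180 + 23π/180) = sin 59π/180 cos 23π/180 + cos 59π/180 sin 23π/180 = 0.9903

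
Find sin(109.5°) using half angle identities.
sin(109.5°) = √((1 - cos 219°)/2) = 0.9426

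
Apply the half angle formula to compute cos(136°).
cos(136°) = -√((1 + cos 272°)/2) = -0.7193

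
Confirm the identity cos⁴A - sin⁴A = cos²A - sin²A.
LHS = (cos²A - sin²A)(cos²A + sin²A) = (cos²A - sin²A) · 1 = cos²A - sin²A = RHS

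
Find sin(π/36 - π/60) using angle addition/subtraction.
sin(π/36 - π/60) = sin π/36 cos π/60 - cos π/36 sin π/60 = 0.0349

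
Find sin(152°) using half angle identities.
sin(152°) = √((1 - cos 304°)/2) = 0.4695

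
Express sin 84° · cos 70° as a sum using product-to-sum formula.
sin 84° cos 70° = (1/2)[sin(84°+70°) + sin(84°-70°)]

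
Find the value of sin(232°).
sin(232°) = -0.788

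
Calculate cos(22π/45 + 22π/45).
cos(22π/45 + 22π/45) = cos 22π/45 cos 22π/45 - sin 22π/45 sin 22π/45 = -0.9976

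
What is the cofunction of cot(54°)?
cot(54°) = tan(90° - 54°) = tan(36°)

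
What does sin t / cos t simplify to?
sin t / cos t = tan t (using Quotient identity)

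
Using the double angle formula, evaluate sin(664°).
sin(664°) = 2 sin 332° cos 332° = -0.829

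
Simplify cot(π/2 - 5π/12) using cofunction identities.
cot(π/2 - 5π/12) = tan(5π/12)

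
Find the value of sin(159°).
sin(159°) = 0.3584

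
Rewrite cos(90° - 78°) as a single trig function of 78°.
cos(90° - 78°) = sin(78°)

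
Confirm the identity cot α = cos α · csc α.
RHS = cos α · (1/sin α) = cos α/sin α = cot α = LHS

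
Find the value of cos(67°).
cos(67°) = 0.3907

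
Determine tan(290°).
tan(290°) = -2.747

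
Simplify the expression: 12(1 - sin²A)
12(1 - sin²A) = 12(cos²A) (using Pythagorean identity)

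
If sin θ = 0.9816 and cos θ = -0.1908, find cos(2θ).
cos(2θ) = cos²θ - sin²θ = -0.9271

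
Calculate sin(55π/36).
sin(55π/36) = -0.9962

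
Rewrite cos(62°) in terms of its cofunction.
cos(62°) = sin(90° - 62°) = sin(28°)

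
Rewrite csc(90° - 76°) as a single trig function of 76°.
csc(90° - 76°) = sec(76°)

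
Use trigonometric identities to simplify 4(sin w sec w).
4(sin w sec w) = 4(tan w) (using Reciprocal + quotient)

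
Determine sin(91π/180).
sin(91π/180) = 0.9998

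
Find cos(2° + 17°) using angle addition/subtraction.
cos(2° + 17°) = cos 2° cos 17° - sin 2° sin 17° = 0.9455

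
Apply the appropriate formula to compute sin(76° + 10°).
sin(76° + 10°) = sin 76° cos 10° + cos 76° sin 10° = 0.9976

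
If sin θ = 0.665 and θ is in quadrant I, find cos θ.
cos θ = 0.7468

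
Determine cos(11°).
cos(11°) = 0.9816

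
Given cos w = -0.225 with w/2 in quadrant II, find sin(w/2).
sin(w/2) = ±√((1 - cos w)/2); positive since w/2 ∈ QII, so sin(w/2) = 0.7826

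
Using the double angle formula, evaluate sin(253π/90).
sin(253π/90) = 2 sin 253π/180 cos 253π/180 = 0.5592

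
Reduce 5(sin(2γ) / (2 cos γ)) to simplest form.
5(sin(2γ) / (2 cos γ)) = 5(sin γ) (using Double angle)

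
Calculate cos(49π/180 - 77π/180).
cos(49π/180 - 77π/180) = cos 49π/180 cos 77π/180 + sin 49π/180 sin 77π/180 = 0.8829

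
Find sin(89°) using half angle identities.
sin(89°) = √((1 - cos 178°)/2) = 0.9998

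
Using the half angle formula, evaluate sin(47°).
sin(47°) = √((1 - cos 94°)/2) = 0.7314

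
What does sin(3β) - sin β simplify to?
sin(3β) - sin β = 2 cos(2β) sin β (using Sum-to-product)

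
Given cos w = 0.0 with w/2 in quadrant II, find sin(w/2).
sin(w/2) = ±√((1 - cos w)/2); positive since w/2 ∈ QII, so sin(w/2) = √2/2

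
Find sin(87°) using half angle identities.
sin(87°) = √((1 - cos 174°)/2) = 0.9986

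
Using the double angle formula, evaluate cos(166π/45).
cos(166π/45) = 2cos²83π/45 - 1 = 0.5592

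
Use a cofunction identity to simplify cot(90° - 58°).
cot(90° - 58°) = tan(58°)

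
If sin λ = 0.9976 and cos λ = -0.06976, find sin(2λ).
sin(2λ) = 2 sin λ cos λ = -0.1392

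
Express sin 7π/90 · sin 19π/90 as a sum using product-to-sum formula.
sin 7π/90 sin 19π/90 = (1/2)[cos(7π/90-19π/90) - cos(7π/90+19π/90)]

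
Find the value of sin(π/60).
sin(π/60) = 0.05234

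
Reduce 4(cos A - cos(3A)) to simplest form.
4(cos A - cos(3A)) = 4(2 sin(2A) sin A) (using Sum-to-product)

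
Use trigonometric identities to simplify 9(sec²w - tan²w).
9(sec²w - tan²w) = 9 (using Pythagorean identity)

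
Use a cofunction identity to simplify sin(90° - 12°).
sin(90° - 12°) = cos(12°)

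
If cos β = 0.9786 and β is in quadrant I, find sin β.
sin β = 0.2058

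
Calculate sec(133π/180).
sec(133π/180) = -1.466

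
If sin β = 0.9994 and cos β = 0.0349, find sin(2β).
sin(2β) = 2 sin β cos β = 0.06976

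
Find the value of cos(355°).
cos(355°) = 0.9962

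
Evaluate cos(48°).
cos(48°) = 0.6691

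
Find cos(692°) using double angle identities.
cos(692°) = cos²346° - sin²346° = 0.8829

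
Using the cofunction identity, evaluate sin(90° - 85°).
sin(90° - 85°) = cos(85°) = 0.08716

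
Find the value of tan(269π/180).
tan(269π/180) = 57.29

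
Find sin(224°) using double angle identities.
sin(224°) = 2 sin 112° cos 112° = -0.6947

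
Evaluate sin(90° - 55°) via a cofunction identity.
sin(90° - 55°) = cos(55°) = 0.5736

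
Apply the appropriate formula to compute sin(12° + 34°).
sin(12° + 34°) = sin 12° cos 34° + cos 12° sin 34° = 0.7193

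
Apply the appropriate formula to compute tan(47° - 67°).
tan(47° - 67°) = (tan 47° - tan 67°)/(1 + tan 47° tan 67°) = -0.364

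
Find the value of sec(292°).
sec(292°) = 2.669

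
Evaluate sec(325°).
sec(325°) = 1.221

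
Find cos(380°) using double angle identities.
cos(380°) = cos²190° - sin²190° = 0.9397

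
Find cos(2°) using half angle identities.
cos(2°) = √((1 + cos 4°)/2) = 0.9994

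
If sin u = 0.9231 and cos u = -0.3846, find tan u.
tan u = sin u / cos u = -2.4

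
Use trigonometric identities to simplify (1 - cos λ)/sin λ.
(1 - cos λ)/sin λ = tan(λ/2) (using Half angle)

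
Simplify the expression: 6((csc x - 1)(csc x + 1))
6((csc x - 1)(csc x + 1)) = 6(cot²x) (using Diff. of squares)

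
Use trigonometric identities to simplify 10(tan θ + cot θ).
10(tan θ + cot θ) = 10(sec θ csc θ) (using Quotient identities)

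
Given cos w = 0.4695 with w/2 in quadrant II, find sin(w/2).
sin(w/2) = ±√((1 - cos w)/2); positive since w/2 ∈ QII, so sin(w/2) = 0.515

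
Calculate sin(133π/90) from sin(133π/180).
sin(133π/90) = 2 sin 133π/180 cos 133π/180 = -0.9976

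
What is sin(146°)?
sin(146°) = 0.5592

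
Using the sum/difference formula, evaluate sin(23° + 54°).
sin(23° + 54°) = sin 23° cos 54° + cos 23° sin 54° = 0.9744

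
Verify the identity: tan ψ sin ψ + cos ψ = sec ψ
LHS = sin²ψ/cos ψ + cos ψ = (sin²ψ + cos²ψ)/cos ψ = 1/cos ψ = sec ψ = RHS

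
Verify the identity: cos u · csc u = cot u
LHS = cos u · (1/sin u) = cos u/sin u = cot u = RHS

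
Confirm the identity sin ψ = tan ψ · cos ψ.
RHS = (sin ψ/cos ψ) · cos ψ = sin ψ = LHS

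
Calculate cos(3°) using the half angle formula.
cos(3°) = √((1 + cos 6°)/2) = 0.9986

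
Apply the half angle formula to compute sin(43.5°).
sin(43.5°) = √((1 - cos 87°)/2) = 0.6884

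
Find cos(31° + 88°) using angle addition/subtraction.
cos(31° + 88°) = cos 31° cos 88° - sin 31° sin 88° = -0.4848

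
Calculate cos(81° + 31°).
cos(81° + 31°) = cos 81° cos 31° - sin 81° sin 31° = -0.3746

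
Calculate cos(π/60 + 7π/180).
cos(π/60 + 7π/180) = cos π/60 cos 7π/180 - sin π/60 sin 7π/180 = 0.9848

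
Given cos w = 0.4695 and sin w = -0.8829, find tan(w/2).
tan(w/2) = sin w / (1 + cos w) = -0.6008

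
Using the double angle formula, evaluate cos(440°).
cos(440°) = cos²220° - sin²220° = 0.1736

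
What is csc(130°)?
csc(130°) = 1.305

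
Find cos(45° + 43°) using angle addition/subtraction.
cos(45° + 43°) = cos 45° cos 43° - sin 45° sin 43° = 0.0349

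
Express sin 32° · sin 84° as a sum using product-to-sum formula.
sin 32° sin 84° = (1/2)[cos(32°-84°) - cos(32°+84°)]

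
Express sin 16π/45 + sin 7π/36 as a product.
sin 16π/45 + sin 7π/36 = 2 sin(11π/40) cos(29π/360)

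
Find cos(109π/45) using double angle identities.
cos(109π/45) = cos²109π/90 - sin²109π/90 = 0.2419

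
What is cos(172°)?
cos(172°) = -0.9903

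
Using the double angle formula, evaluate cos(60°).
cos(60°) = cos²30° - sin²30° = 1/2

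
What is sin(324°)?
sin(324°) = -0.5878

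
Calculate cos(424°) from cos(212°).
cos(424°) = cos²212° - sin²212° = 0.4384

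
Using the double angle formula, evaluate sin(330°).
sin(330°) = 2 sin 165° cos 165° = -1/2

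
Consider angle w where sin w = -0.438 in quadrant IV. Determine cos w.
cos w = √(1 - sin²w) = 0.899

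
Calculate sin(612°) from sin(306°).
sin(612°) = 2 sin 306° cos 306° = -0.9511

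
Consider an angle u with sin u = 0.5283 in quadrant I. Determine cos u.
cos u = √(1 - sin²u) = 0.8491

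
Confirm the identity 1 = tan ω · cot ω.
RHS = (sin ω/cos ω) · (cos ω/sin ω) = 1 = LHS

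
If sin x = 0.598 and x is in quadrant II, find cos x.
cos x = -0.8015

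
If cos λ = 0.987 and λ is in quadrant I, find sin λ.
sin λ = 0.1607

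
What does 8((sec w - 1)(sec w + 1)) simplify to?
8((sec w - 1)(sec w + 1)) = 8(tan²w) (using Diff. of squares)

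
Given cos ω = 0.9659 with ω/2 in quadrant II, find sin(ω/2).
sin(ω/2) = ±√((1 - cos ω)/2); positive since ω/2 ∈ QII, so sin(ω/2) = 0.1306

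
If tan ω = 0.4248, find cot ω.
cot ω = 1/tan ω = 2.354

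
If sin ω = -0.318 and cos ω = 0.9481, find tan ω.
tan ω = sin ω / cos ω = -0.3354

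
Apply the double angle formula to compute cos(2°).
cos(2°) = cos²1° - sin²1° = 0.9994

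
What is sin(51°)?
sin(51°) = 0.7771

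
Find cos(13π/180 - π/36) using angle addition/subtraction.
cos(13π/180 - π/36) = cos 13π/180 cos π/36 + sin 13π/180 sin π/36 = 0.9903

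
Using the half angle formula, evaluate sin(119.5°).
sin(119.5°) = √((1 - cos 239°)/2) = 0.8704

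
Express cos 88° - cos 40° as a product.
cos 88° - cos 40° = -2 sin(64°) sin(24°)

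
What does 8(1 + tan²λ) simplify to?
8(1 + tan²λ) = 8(sec²λ) (using Pythagorean identity)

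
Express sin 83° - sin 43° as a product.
sin 83° - sin 43° = 2 cos(63°) sin(20°)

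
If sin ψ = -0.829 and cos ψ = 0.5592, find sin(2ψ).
sin(2ψ) = 2 sin ψ cos ψ = -0.9272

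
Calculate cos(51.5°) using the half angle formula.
cos(51.5°) = √((1 + cos 103°)/2) = 0.6225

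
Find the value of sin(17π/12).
sin(17π/12) = -(√6+√2)/4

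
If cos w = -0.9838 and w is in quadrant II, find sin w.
sin w = 0.1793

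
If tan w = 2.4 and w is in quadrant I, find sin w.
sin w = 0.9231 (using tan²w + 1 = sec²w)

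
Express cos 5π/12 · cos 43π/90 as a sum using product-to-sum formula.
cos 5π/12 cos 43π/90 = (1/2)[cos(5π/12-43π/90) + cos(5π/12+43π/90)]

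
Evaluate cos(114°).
cos(114°) = -0.4067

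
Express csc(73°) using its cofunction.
csc(73°) = sec(90° - 73°) = sec(17°)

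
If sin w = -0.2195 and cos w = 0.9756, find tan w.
tan w = sin w / cos w = -0.225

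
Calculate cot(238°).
cot(238°) = 0.6249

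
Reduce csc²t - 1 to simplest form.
csc²t - 1 = cot²t (using Pythagorean identity)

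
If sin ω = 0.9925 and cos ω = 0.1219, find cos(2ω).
cos(2ω) = cos²ω - sin²ω = -0.9702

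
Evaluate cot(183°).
cot(183°) = 19.08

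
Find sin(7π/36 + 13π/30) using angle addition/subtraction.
sin(7π/36 + 13π/30) = sin 7π/36 cos 13π/30 + cos 7π/36 sin 13π/30 = 0.9205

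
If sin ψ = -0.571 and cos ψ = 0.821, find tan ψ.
tan ψ = sin ψ / cos ψ = -0.6955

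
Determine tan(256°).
tan(256°) = 4.011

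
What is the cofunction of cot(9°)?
cot(9°) = tan(90° - 9°) = tan(81°)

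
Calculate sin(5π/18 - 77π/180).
sin(5π/18 - 77π/180) = sin 5π/18 cos 77π/180 - cos 5π/18 sin 77π/180 = -0.454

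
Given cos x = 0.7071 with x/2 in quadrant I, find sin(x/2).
sin(x/2) = ±√((1 - cos x)/2); positive since x/2 ∈ QI, so sin(x/2) = 0.3827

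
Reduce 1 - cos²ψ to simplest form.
1 - cos²ψ = sin²ψ (using Pythagorean identity)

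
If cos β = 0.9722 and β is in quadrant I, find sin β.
sin β = 0.2342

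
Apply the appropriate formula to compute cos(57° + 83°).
cos(57° + 83°) = cos 57° cos 83° - sin 57° sin 83° = -0.766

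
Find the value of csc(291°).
csc(291°) = -1.071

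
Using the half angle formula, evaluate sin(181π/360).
sin(181π/360) = √((1 - cos 181π/180)/2) = 1.0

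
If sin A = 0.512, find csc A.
csc A = 1/sin A = 1.953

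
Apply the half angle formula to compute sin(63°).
sin(63°) = √((1 - cos 126°)/2) = 0.891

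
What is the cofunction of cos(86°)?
cos(86°) = sin(90° - 86°) = sin(4°)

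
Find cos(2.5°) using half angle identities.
cos(2.5°) = √((1 + cos 5°)/2) = 0.999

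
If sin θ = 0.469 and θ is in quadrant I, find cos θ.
cos θ = 0.8832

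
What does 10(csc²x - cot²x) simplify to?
10(csc²x - cot²x) = 10 (using Pythagorean identity)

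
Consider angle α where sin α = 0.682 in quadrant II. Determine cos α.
cos α = ±√(1 - sin²α) = -0.7314 (negative in QII)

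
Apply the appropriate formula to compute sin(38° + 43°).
sin(38° + 43°) = sin 38° cos 43° + cos 38° sin 43° = 0.9877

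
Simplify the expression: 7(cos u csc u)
7(cos u csc u) = 7(cot u) (using Reciprocal + quotient)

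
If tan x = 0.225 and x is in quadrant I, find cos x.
cos x = 0.9756 (using tan²x + 1 = sec²x)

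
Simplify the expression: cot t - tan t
cot t - tan t = 2 cot(2t) (using Double angle)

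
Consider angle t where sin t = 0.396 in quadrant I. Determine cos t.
cos t = √(1 - sin²t) = 0.9183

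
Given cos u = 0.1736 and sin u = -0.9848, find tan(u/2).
tan(u/2) = sin u / (1 + cos u) = -0.8391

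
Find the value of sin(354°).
sin(354°) = -0.1045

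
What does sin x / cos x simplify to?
sin x / cos x = tan x (using Quotient identity)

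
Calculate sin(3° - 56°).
sin(3° - 56°) = sin 3° cos 56° - cos 3° sin 56° = -0.7986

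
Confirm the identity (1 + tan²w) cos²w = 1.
LHS = sec²w · cos²w = (1/cos²w) · cos²w = 1 = RHS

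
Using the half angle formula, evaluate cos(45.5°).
cos(45.5°) = √((1 + cos 91°)/2) = 0.7009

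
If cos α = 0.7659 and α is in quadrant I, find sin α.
sin α = 0.643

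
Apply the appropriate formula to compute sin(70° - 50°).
sin(70° - 50°) = sin 70° cos 50° - cos 70° sin 50° = 0.342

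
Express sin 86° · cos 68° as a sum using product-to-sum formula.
sin 86° cos 68° = (1/2)[sin(86°+68°) + sin(86°-68°)]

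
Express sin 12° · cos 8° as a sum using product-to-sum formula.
sin 12° cos 8° = (1/2)[sin(12°+8°) + sin(12°-8°)]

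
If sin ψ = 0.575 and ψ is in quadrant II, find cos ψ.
cos ψ = -0.8182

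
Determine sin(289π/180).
sin(289π/180) = -0.9455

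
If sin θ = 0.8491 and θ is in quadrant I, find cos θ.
cos θ = 0.5282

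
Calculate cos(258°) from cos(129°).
cos(258°) = cos²129° - sin²129° = -0.2079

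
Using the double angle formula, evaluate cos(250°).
cos(250°) = cos²125° - sin²125° = -0.342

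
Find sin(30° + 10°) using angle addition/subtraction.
sin(30° + 10°) = sin 30° cos 10° + cos 30° sin 10° = 0.6428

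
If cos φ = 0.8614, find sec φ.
sec φ = 1/cos φ = 1.161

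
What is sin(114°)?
sin(114°) = 0.9135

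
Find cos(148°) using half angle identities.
cos(148°) = -√((1 + cos 296°)/2) = -0.848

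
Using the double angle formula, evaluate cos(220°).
cos(220°) = cos²110° - sin²110° = -0.766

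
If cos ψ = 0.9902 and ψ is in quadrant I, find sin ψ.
sin ψ = 0.1397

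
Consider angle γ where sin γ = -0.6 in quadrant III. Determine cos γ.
cos γ = ±√(1 - sin²γ) = -0.8 (negative in QIII)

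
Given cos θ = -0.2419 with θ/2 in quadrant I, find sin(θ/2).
sin(θ/2) = ±√((1 - cos θ)/2); positive since θ/2 ∈ QI, so sin(θ/2) = 0.788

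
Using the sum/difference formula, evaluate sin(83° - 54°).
sin(83° - 54°) = sin 83° cos 54° - cos 83° sin 54° = 0.4848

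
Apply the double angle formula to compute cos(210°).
cos(210°) = cos²105° - sin²105° = -√3/2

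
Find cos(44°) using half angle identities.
cos(44°) = √((1 + cos 88°)/2) = 0.7193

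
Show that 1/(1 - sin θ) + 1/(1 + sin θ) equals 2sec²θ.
LHS = [(1 + sin θ) + (1 - sin θ)] / [(1 - sin θ)(1 + sin θ)] = 2/(1 - sin²θ) = 2/cos²θ = 2sec²θ = RHS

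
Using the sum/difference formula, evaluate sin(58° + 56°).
sin(58° + 56°) = sin 58° cos 56° + cos 58° sin 56° = 0.9135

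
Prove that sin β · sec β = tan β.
LHS = sin β · (1/cos β) = sin β/cos β = tan β = RHS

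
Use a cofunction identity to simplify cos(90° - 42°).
cos(90° - 42°) = sin(42°)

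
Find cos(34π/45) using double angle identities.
cos(34π/45) = cos²17π/45 - sin²17π/45 = -0.7193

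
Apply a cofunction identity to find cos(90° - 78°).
cos(90° - 78°) = sin(78°) = 0.9781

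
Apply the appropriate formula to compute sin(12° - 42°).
sin(12° - 42°) = sin 12° cos 42° - cos 12° sin 42° = -1/2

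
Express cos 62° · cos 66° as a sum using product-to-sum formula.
cos 62° cos 66° = (1/2)[cos(62°-66°) + cos(62°+66°)]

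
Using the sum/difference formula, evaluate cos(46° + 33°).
cos(46° + 33°) = cos 46° cos 33° - sin 46° sin 33° = 0.1908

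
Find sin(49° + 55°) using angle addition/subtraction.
sin(49° + 55°) = sin 49° cos 55° + cos 49° sin 55° = 0.9703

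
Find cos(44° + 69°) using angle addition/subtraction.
cos(44° + 69°) = cos 44° cos 69° - sin 44° sin 69° = -0.3907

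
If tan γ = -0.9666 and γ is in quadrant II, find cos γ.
cos γ = -0.719 (using tan²γ + 1 = sec²γ)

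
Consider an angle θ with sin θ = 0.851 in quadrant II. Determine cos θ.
cos θ = ±√(1 - sin²θ) = -0.5252 (negative in QII)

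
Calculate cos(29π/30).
cos(29π/30) = -0.9945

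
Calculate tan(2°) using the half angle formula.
tan(2°) = sin 4° / (1 + cos 4°) = 0.03492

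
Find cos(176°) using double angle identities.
cos(176°) = cos²88° - sin²88° = -0.9976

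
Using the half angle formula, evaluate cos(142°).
cos(142°) = -√((1 + cos 284°)/2) = -0.788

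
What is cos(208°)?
cos(208°) = -0.8829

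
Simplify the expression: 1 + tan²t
1 + tan²t = sec²t (using Pythagorean identity)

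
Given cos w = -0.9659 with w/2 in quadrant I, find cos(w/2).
cos(w/2) = ±√((1 + cos w)/2); positive since w/2 ∈ QI, so cos(w/2) = 0.1306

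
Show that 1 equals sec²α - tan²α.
RHS = 1/cos²α - sin²α/cos²α = (1 - sin²α)/cos²α = cos²α/cos²α = 1 = LHS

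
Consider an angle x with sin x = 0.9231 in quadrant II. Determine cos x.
cos x = ±√(1 - sin²x) = -0.3846 (negative in QII)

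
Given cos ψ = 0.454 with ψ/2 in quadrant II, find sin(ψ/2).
sin(ψ/2) = ±√((1 - cos ψ)/2); positive since ψ/2 ∈ QII, so sin(ψ/2) = 0.5225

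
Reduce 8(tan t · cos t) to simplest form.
8(tan t · cos t) = 8(sin t) (using Quotient identity)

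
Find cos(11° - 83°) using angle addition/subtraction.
cos(11° - 83°) = cos 11° cos 83° + sin 11° sin 83° = 0.309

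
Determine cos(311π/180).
cos(311π/180) = 0.6561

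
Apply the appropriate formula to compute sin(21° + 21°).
sin(21° + 21°) = sin 21° cos 21° + cos 21° sin 21° = 0.6691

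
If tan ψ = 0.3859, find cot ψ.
cot ψ = 1/tan ψ = 2.591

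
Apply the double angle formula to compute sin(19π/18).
sin(19π/18) = 2 sin 19π/36 cos 19π/36 = -0.1736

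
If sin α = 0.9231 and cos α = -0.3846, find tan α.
tan α = sin α / cos α = -2.4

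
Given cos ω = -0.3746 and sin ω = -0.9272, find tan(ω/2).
tan(ω/2) = sin ω / (1 + cos ω) = -1.483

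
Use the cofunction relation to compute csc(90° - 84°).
csc(90° - 84°) = sec(84°) = 9.567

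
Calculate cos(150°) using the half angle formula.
cos(150°) = -√((1 + cos 300°)/2) = -√3/2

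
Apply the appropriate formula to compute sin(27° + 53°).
sin(27° + 53°) = sin 27° cos 53° + cos 27° sin 53° = 0.9848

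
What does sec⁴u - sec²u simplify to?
sec⁴u - sec²u = tan⁴u + tan²u (using Pythagorean)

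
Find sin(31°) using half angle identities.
sin(31°) = √((1 - cos 62°)/2) = 0.515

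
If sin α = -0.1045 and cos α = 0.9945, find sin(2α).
sin(2α) = 2 sin α cos α = -0.2079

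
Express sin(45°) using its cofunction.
sin(45°) = cos(90° - 45°) = cos(45°)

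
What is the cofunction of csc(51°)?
csc(51°) = sec(90° - 51°) = sec(39°)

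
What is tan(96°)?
tan(96°) = -9.514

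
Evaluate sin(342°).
sin(342°) = -0.309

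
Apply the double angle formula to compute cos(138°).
cos(138°) = cos²69° - sin²69° = -0.7431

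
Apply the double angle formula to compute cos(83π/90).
cos(83π/90) = cos²83π/180 - sin²83π/180 = -0.9703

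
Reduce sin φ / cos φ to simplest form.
sin φ / cos φ = tan φ (using Quotient identity)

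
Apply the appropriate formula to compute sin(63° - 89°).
sin(63° - 89°) = sin 63° cos 89° - cos 63° sin 89° = -0.4384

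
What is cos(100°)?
cos(100°) = -0.1736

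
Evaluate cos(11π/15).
cos(11π/15) = -0.6691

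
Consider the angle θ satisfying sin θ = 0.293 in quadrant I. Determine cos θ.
cos θ = √(1 - sin²θ) = 0.9561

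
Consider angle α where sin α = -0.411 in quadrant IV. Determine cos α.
cos α = √(1 - sin²α) = 0.9116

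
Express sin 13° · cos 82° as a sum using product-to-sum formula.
sin 13° cos 82° = (1/2)[sin(13°+82°) + sin(13°-82°)]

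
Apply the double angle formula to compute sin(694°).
sin(694°) = 2 sin 347° cos 347° = -0.4384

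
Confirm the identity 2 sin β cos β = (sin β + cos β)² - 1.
RHS = sin²β + 2 sin β cos β + cos²β - 1 = (sin²β + cos²β) + 2 sin β cos β - 1 = 1 + 2 sin β cos β - 1 = 2 sin β cos β = LHS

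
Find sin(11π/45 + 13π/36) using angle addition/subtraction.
sin(11π/45 + 13π/36) = sin 11π/45 cos 13π/36 + cos 11π/45 sin 13π/36 = 0.9455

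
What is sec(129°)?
sec(129°) = -1.589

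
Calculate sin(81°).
sin(81°) = 0.9877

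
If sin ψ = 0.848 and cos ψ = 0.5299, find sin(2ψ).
sin(2ψ) = 2 sin ψ cos ψ = 0.8987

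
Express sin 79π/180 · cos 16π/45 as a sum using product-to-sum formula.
sin 79π/180 cos 16π/45 = (1/2)[sin(79π/180+16π/45) + sin(79π/180-16π/45)]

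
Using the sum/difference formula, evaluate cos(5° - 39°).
cos(5° - 39°) = cos 5° cos 39° + sin 5° sin 39° = 0.829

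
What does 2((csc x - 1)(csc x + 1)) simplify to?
2((csc x - 1)(csc x + 1)) = 2(cot²x) (using Diff. of squares)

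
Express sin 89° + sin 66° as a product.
sin 89° + sin 66° = 2 sin(77.5°) cos(11.5°)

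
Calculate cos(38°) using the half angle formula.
cos(38°) = √((1 + cos 76°)/2) = 0.788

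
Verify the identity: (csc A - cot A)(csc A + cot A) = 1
LHS = csc²A - cot²A = (1 + cot²A) - cot²A = 1 = RHS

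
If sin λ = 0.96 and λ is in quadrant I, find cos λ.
cos λ = 0.28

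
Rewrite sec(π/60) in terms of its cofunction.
sec(π/60) = csc(π/2 - π/60) = csc(29π/60)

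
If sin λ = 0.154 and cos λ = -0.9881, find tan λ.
tan λ = sin λ / cos λ = -0.1559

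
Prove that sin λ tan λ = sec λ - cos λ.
RHS = 1/cos λ - cos λ = (1 - cos²λ)/cos λ = sin²λ/cos λ = sin λ · (sin λ/cos λ) = sin λ tan λ = LHS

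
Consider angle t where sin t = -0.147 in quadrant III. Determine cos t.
cos t = ±√(1 - sin²t) = -0.9891 (negative in QIII)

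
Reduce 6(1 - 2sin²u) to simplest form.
6(1 - 2sin²u) = 6(cos(2u)) (using Double angle)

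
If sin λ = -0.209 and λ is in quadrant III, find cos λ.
cos λ = -0.9779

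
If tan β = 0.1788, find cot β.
cot β = 1/tan β = 5.593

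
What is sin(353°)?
sin(353°) = -0.1219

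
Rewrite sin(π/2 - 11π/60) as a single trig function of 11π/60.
sin(π/2 - 11π/60) = cos(11π/60)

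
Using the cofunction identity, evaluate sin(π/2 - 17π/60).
sin(π/2 - 17π/60) = cos(17π/60) = 0.6293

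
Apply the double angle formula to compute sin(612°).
sin(612°) = 2 sin 306° cos 306° = -0.9511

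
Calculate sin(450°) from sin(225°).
sin(450°) = 2 sin 225° cos 225° = 1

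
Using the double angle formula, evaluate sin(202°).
sin(202°) = 2 sin 101° cos 101° = -0.3746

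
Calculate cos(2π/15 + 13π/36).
cos(2π/15 + 13π/36) = cos 2π/15 cos 13π/36 - sin 2π/15 sin 13π/36 = 0.01745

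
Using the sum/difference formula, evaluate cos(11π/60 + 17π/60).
cos(11π/60 + 17π/60) = cos 11π/60 cos 17π/60 - sin 11π/60 sin 17π/60 = 0.1045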